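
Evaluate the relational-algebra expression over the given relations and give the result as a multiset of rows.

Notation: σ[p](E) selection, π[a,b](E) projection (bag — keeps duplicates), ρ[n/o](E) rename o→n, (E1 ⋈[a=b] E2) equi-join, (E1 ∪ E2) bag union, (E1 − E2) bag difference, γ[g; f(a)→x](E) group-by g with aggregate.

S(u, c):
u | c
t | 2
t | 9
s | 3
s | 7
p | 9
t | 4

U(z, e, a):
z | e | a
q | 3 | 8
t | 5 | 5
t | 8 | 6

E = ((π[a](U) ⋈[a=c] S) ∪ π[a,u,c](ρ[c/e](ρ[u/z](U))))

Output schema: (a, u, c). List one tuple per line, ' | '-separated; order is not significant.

Row counts bottom-up:
  U → 3
  π[a](U) → 3
  S → 6
  (π[a](U) ⋈[a=c] S) → 0
  U → 3
  ρ[u/z](U) → 3
  ρ[c/e](ρ[u/z](U)) → 3
  π[a,u,c](ρ[c/e](ρ[u/z](U))) → 3
  ((π[a](U) ⋈[a=c] S) ∪ π[a,u,c](ρ[c/e](ρ[u/z](U)))) → 3

== RESULT ==
a | u | c
5 | t | 5
6 | t | 8
8 | q | 3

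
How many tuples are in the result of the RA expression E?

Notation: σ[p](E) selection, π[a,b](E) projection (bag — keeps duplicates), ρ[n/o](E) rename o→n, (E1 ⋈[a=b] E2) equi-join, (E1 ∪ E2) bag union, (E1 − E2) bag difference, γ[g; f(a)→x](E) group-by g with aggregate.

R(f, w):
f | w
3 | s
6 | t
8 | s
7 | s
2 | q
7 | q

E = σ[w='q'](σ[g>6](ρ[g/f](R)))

Per-node cardinality:
  R → 6
  ρ[g/f](R) → 6
  σ[g>6](ρ[g/f](R)) → 3
  σ[w='q'](σ[g>6](ρ[g/f](R))) → 1

|E| = 1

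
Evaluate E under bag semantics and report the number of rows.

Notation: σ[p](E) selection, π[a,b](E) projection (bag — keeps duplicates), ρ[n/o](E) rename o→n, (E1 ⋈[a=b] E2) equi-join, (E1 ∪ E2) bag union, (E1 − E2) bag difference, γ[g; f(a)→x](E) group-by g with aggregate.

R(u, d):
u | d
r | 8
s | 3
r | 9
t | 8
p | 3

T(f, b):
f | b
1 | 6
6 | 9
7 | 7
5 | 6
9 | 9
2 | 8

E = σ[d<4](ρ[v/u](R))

Per-node cardinality:
  R → 5
  ρ[v/u](R) → 5
  σ[d<4](ρ[v/u](R)) → 2

|E| = 2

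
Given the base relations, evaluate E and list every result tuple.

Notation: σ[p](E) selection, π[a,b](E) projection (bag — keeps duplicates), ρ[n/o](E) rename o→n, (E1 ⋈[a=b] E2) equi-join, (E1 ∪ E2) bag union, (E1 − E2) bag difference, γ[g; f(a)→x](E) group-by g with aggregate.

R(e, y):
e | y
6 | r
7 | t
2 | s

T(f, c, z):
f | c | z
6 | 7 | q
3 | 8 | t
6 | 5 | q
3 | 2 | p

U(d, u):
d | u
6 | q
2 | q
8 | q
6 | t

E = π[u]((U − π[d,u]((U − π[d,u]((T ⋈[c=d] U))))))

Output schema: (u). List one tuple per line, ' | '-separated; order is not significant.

Subexpression sizes:
  U → 4
  U → 4
  T → 4
  U → 4
  (T ⋈[c=d] U) → 2
  π[d,u]((T ⋈[c=d] U)) → 2
  (U − π[d,u]((T ⋈[c=d] U))) → 2
  π[d,u]((U − π[d,u]((T ⋈[c=d] U)))) → 2
  (U − π[d,u]((U − π[d,u]((T ⋈[c=d] U))))) → 2
  π[u]((U − π[d,u]((U − π[d,u]((T ⋈[c=d] U)))))) → 2

== RESULT ==
u
q
q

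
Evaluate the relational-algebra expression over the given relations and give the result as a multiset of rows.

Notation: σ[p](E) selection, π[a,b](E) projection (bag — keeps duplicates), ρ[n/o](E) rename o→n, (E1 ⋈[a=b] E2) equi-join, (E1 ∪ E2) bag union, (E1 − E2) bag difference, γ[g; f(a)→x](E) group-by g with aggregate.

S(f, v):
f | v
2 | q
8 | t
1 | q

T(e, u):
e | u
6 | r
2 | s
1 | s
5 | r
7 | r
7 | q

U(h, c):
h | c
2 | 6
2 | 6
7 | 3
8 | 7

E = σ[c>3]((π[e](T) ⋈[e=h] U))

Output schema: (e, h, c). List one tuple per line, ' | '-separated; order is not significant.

Per-node cardinality:
  T → 6
  π[e](T) → 6
  U → 4
  (π[e](T) ⋈[e=h] U) → 4
  σ[c>3]((π[e](T) ⋈[e=h] U)) → 2

== RESULT ==
e | h | c
2 | 2 | 6
2 | 2 | 6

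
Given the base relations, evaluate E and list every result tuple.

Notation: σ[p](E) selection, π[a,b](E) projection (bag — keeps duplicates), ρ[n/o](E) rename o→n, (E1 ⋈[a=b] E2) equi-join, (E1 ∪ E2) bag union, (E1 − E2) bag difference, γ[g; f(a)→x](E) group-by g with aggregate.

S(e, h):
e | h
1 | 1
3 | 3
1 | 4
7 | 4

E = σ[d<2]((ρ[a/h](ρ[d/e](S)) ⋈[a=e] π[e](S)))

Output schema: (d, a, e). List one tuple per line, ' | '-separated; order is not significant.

Row counts bottom-up:
  S → 4
  ρ[d/e](S) → 4
  ρ[a/h](ρ[d/e](S)) → 4
  S → 4
  π[e](S) → 4
  (ρ[a/h](ρ[d/e](S)) ⋈[a=e] π[e](S)) → 3
  σ[d<2]((ρ[a/h](ρ[d/e](S)) ⋈[a=e] π[e](S))) → 2

== RESULT ==
d | a | e
1 | 1 | 1
1 | 1 | 1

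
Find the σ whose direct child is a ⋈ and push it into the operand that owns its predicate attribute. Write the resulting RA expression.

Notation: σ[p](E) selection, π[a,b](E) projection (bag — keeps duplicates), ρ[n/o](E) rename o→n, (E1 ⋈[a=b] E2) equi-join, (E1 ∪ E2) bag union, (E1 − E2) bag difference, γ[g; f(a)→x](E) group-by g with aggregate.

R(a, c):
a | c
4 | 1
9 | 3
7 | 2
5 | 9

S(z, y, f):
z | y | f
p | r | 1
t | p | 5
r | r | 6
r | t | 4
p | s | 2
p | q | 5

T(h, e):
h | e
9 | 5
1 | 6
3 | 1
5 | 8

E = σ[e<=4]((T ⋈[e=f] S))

σ filters on e, owned by the left side.
E' = (σ[e<=4](T) ⋈[e=f] S)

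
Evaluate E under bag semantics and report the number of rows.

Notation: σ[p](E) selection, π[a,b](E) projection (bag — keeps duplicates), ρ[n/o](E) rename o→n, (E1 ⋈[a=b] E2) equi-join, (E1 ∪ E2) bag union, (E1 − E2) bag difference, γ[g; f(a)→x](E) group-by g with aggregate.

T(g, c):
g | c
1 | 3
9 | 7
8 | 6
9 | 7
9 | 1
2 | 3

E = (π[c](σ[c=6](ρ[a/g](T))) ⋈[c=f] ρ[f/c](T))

Per-node cardinality:
  T → 6
  ρ[a/g](T) → 6
  σ[c=6](ρ[a/g](T)) → 1
  π[c](σ[c=6](ρ[a/g](T))) → 1
  T → 6
  ρ[f/c](T) → 6
  (π[c](σ[c=6](ρ[a/g](T))) ⋈[c=f] ρ[f/c](T)) → 1

|E| = 1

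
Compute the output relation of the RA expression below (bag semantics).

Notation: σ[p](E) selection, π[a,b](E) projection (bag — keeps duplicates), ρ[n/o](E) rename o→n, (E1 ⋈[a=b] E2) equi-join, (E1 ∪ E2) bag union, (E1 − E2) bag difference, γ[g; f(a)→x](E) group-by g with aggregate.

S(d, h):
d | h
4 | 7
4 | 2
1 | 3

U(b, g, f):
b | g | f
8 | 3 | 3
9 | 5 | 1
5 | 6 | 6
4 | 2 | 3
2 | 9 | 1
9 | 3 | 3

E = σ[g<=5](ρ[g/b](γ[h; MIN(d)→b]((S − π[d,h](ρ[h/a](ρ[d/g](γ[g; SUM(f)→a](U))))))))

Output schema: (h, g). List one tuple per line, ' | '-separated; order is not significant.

Subexpression sizes:
  S → 3
  U → 6
  γ[g; SUM(f)→a](U) → 5
  ρ[d/g](γ[g; SUM(f)→a](U)) → 5
  ρ[h/a](ρ[d/g](γ[g; SUM(f)→a](U))) → 5
  π[d,h](ρ[h/a](ρ[d/g](γ[g; SUM(f)→a](U)))) → 5
  (S − π[d,h](ρ[h/a](ρ[d/g](γ[g; SUM(f)→a](U))))) → 3
  γ[h; MIN(d)→b]((S − π[d,h](ρ[h/a](ρ[d/g](γ[g; SUM(f)→a](U)))))) → 3
  ρ[g/b](γ[h; MIN(d)→b]((S − π[d,h](ρ[h/a](ρ[d/g](γ[g; SUM(f)→a](U))))))) → 3
  σ[g<=5](ρ[g/b](γ[h; MIN(d)→b]((S − π[d,h](ρ[h/a](ρ[d/g](γ[g; SUM(f)→a](U)))))))) → 3

== RESULT ==
h | g
2 | 4
3 | 1
7 | 4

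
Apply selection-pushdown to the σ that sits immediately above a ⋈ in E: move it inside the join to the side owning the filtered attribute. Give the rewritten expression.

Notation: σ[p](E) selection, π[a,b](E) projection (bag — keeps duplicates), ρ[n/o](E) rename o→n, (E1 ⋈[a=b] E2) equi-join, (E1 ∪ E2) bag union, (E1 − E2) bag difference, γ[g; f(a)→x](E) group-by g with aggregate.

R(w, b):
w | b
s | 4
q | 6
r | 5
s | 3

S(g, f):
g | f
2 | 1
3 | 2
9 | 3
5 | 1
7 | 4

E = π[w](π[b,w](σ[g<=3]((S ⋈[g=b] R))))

σ filters on g, owned by the left side.
E' = π[w](π[b,w]((σ[g<=3](S) ⋈[g=b] R)))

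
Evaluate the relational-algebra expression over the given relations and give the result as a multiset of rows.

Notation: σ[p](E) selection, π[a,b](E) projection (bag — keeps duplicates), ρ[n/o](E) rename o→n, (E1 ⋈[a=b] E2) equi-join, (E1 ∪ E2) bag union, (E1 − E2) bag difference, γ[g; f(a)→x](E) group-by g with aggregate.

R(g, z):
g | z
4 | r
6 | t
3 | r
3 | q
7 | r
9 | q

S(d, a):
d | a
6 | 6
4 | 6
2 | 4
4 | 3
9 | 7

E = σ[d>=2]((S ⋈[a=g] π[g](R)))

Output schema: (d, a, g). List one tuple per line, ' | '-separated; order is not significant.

Row counts bottom-up:
  S → 5
  R → 6
  π[g](R) → 6
  (S ⋈[a=g] π[g](R)) → 6
  σ[d>=2]((S ⋈[a=g] π[g](R))) → 6

== RESULT ==
d | a | g
2 | 4 | 4
4 | 3 | 3
4 | 3 | 3
4 | 6 | 6
6 | 6 | 6
9 | 7 | 7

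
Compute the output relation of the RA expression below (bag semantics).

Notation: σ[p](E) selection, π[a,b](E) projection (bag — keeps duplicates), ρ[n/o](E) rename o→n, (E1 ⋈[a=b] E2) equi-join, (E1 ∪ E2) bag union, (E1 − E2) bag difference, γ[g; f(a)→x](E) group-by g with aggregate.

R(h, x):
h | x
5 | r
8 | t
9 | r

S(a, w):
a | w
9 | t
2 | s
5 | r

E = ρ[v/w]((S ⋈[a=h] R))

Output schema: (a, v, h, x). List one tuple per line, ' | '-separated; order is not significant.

Subexpression sizes:
  S → 3
  R → 3
  (S ⋈[a=h] R) → 2
  ρ[v/w]((S ⋈[a=h] R)) → 2

== RESULT ==
a | v | h | x
5 | r | 5 | r
9 | t | 9 | r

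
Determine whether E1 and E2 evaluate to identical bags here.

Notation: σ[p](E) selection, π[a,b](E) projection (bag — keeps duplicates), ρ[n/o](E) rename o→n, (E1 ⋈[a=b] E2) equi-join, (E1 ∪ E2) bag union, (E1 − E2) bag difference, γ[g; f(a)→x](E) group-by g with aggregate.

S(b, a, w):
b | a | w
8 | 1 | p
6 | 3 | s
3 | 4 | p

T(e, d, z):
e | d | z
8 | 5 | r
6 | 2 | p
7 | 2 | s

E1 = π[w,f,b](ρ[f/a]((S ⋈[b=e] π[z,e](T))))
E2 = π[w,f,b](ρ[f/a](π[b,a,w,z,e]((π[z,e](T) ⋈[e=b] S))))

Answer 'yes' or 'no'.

E1 row counts bottom-up:
  S → 3
  T → 3
  π[z,e](T) → 3
  (S ⋈[b=e] π[z,e](T)) → 2
  ρ[f/a]((S ⋈[b=e] π[z,e](T))) → 2
  π[w,f,b](ρ[f/a]((S ⋈[b=e] π[z,e](T)))) → 2
E2 row counts bottom-up:
  T → 3
  π[z,e](T) → 3
  S → 3
  (π[z,e](T) ⋈[e=b] S) → 2
  π[b,a,w,z,e]((π[z,e](T) ⋈[e=b] S)) → 2
  ρ[f/a](π[b,a,w,z,e]((π[z,e](T) ⋈[e=b] S))) → 2
  π[w,f,b](ρ[f/a](π[b,a,w,z,e]((π[z,e](T) ⋈[e=b] S)))) → 2

E1 and E2 produce the same multiset:
w | f | b
p | 1 | 8
s | 3 | 6

yes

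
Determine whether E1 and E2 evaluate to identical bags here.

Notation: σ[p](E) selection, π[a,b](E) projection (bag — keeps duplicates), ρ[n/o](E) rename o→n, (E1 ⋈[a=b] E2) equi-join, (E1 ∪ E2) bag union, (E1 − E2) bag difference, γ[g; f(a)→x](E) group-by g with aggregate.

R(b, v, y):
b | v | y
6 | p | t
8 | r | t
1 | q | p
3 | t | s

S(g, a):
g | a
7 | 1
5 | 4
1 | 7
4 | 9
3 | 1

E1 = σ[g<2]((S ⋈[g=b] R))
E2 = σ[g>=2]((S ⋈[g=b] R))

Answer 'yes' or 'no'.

E1 per-node cardinality:
  S → 5
  R → 4
  (S ⋈[g=b] R) → 2
  σ[g<2]((S ⋈[g=b] R)) → 1
E2 per-node cardinality:
  S → 5
  R → 4
  (S ⋈[g=b] R) → 2
  σ[g>=2]((S ⋈[g=b] R)) → 1

E1 result:
g | a | b | v | y
1 | 7 | 1 | q | p
E2 result:
g | a | b | v | y
3 | 1 | 3 | t | s
Witness: (3, 1, 3, 't', 's') appears 0× in E1 but 1× in E2.

no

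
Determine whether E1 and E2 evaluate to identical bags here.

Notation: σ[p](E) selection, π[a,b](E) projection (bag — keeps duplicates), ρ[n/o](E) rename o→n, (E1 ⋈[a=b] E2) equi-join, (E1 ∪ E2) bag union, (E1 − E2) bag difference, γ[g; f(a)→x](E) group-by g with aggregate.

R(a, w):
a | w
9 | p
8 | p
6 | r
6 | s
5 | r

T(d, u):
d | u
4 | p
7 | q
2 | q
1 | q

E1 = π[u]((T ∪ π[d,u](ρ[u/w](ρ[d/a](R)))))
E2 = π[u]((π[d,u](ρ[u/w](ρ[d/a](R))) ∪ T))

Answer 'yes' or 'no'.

E1 row counts bottom-up:
  T → 4
  R → 5
  ρ[d/a](R) → 5
  ρ[u/w](ρ[d/a](R)) → 5
  π[d,u](ρ[u/w](ρ[d/a](R))) → 5
  (T ∪ π[d,u](ρ[u/w](ρ[d/a](R)))) → 9
  π[u]((T ∪ π[d,u](ρ[u/w](ρ[d/a](R))))) → 9
E2 row counts bottom-up:
  R → 5
  ρ[d/a](R) → 5
  ρ[u/w](ρ[d/a](R)) → 5
  π[d,u](ρ[u/w](ρ[d/a](R))) → 5
  T → 4
  (π[d,u](ρ[u/w](ρ[d/a](R))) ∪ T) → 9
  π[u]((π[d,u](ρ[u/w](ρ[d/a](R))) ∪ T)) → 9

E1 and E2 produce the same multiset:
u
p
p
p
q
q
q
r
r
s

yes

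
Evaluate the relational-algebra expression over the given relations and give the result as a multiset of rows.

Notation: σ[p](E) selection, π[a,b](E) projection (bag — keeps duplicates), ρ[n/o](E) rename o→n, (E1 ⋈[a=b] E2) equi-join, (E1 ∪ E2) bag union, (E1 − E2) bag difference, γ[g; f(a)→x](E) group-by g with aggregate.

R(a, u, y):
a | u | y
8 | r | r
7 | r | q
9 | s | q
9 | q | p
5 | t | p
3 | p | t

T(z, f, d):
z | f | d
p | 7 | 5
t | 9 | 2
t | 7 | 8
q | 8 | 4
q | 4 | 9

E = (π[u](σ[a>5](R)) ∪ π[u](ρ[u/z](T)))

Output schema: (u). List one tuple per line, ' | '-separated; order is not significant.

Row counts bottom-up:
  R → 6
  σ[a>5](R) → 4
  π[u](σ[a>5](R)) → 4
  T → 5
  ρ[u/z](T) → 5
  π[u](ρ[u/z](T)) → 5
  (π[u](σ[a>5](R)) ∪ π[u](ρ[u/z](T))) → 9

== RESULT ==
u
p
q
q
q
r
r
s
t
t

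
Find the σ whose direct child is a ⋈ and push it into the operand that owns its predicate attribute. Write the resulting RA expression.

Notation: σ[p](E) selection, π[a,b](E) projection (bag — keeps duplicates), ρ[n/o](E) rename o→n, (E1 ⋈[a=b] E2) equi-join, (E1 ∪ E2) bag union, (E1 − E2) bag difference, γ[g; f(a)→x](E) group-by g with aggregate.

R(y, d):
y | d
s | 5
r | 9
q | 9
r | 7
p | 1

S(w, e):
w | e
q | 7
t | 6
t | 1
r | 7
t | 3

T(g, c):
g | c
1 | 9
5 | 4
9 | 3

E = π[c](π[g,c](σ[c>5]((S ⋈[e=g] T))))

σ filters on c, owned by the right side.
E' = π[c](π[g,c]((S ⋈[e=g] σ[c>5](T))))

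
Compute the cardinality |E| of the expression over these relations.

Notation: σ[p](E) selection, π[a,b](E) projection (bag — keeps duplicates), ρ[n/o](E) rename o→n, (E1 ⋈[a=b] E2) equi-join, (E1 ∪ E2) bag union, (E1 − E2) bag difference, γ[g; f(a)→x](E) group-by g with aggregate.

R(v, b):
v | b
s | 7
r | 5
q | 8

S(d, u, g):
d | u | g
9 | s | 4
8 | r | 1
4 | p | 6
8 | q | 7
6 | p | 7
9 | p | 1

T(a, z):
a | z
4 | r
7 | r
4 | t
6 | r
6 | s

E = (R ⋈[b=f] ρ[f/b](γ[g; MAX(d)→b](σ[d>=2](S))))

Subexpression sizes:
  R → 3
  S → 6
  σ[d>=2](S) → 6
  γ[g; MAX(d)→b](σ[d>=2](S)) → 4
  ρ[f/b](γ[g; MAX(d)→b](σ[d>=2](S))) → 4
  (R ⋈[b=f] ρ[f/b](γ[g; MAX(d)→b](σ[d>=2](S)))) → 1

|E| = 1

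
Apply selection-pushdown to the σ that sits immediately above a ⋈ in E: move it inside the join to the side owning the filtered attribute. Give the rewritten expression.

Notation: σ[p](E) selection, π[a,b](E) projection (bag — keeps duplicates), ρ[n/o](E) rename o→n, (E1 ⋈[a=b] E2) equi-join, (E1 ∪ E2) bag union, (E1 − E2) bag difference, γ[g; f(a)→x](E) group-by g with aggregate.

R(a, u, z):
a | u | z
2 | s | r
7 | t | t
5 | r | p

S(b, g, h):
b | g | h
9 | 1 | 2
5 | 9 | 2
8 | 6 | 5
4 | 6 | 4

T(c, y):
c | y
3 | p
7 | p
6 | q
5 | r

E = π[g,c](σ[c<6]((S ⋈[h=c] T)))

σ filters on c, owned by the right side.
E' = π[g,c]((S ⋈[h=c] σ[c<6](T)))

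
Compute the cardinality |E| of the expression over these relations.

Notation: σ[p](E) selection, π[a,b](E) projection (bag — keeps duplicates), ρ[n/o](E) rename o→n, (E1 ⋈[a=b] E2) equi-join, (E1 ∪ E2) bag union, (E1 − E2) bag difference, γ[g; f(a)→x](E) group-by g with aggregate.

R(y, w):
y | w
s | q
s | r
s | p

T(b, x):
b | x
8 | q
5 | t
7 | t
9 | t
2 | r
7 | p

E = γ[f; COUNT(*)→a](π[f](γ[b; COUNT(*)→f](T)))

Subexpression sizes:
  T → 6
  γ[b; COUNT(*)→f](T) → 5
  π[f](γ[b; COUNT(*)→f](T)) → 5
  γ[f; COUNT(*)→a](π[f](γ[b; COUNT(*)→f](T))) → 2

|E| = 2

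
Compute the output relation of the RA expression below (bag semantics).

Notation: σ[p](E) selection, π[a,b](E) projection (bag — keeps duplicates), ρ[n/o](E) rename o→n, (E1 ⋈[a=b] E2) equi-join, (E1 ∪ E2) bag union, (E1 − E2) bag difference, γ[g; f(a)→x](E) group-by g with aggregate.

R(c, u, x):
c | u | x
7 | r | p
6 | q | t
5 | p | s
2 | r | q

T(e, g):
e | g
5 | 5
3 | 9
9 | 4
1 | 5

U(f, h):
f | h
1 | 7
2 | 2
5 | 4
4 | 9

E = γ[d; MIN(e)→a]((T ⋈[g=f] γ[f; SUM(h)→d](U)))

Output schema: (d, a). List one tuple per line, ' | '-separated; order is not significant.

Subexpression sizes:
  T → 4
  U → 4
  γ[f; SUM(h)→d](U) → 4
  (T ⋈[g=f] γ[f; SUM(h)→d](U)) → 3
  γ[d; MIN(e)→a]((T ⋈[g=f] γ[f; SUM(h)→d](U))) → 2

== RESULT ==
d | a
4 | 1
9 | 9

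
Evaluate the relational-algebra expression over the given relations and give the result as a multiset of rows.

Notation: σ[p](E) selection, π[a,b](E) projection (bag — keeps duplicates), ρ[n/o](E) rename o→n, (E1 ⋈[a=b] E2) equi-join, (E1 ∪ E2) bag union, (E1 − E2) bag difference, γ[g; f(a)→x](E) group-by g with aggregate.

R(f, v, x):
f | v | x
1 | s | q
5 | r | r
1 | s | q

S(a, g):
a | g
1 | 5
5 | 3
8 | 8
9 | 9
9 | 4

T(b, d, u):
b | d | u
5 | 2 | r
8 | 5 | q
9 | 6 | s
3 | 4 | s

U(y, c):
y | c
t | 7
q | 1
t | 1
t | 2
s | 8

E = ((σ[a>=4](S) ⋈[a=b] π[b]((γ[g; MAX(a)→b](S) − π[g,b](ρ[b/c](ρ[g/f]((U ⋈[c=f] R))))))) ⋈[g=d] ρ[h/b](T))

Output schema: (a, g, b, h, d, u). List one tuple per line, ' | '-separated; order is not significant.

Per-node cardinality:
  S → 5
  σ[a>=4](S) → 4
  S → 5
  γ[g; MAX(a)→b](S) → 5
  U → 5
  R → 3
  (U ⋈[c=f] R) → 4
  ρ[g/f]((U ⋈[c=f] R)) → 4
  ρ[b/c](ρ[g/f]((U ⋈[c=f] R))) → 4
  π[g,b](ρ[b/c](ρ[g/f]((U ⋈[c=f] R)))) → 4
  (γ[g; MAX(a)→b](S) − π[g,b](ρ[b/c](ρ[g/f]((U ⋈[c=f] R))))) → 5
  π[b]((γ[g; MAX(a)→b](S) − π[g,b](ρ[b/c](ρ[g/f]((U ⋈[c=f] R)))))) → 5
  (σ[a>=4](S) ⋈[a=b] π[b]((γ[g; MAX(a)→b](S) − π[g,b](ρ[b/c](ρ[g/f]((U ⋈[c=f] R))))))) → 6
  T → 4
  ρ[h/b](T) → 4
  ((σ[a>=4](S) ⋈[a=b] π[b]((γ[g; MAX(a)→b](S) − π[g,b](ρ[b/c](ρ[g/f]((U ⋈[c=f] R))))))) ⋈[g=d] ρ[h/b](T)) → 2

== RESULT ==
a | g | b | h | d | u
9 | 4 | 9 | 3 | 4 | s
9 | 4 | 9 | 3 | 4 | s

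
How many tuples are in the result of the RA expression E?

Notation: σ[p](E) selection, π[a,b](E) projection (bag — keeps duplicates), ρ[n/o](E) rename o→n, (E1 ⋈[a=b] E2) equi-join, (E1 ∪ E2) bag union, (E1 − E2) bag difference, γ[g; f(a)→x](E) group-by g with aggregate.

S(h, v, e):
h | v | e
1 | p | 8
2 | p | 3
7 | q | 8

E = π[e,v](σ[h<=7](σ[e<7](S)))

Stepwise |·|:
  S → 3
  σ[e<7](S) → 1
  σ[h<=7](σ[e<7](S)) → 1
  π[e,v](σ[h<=7](σ[e<7](S))) → 1

|E| = 1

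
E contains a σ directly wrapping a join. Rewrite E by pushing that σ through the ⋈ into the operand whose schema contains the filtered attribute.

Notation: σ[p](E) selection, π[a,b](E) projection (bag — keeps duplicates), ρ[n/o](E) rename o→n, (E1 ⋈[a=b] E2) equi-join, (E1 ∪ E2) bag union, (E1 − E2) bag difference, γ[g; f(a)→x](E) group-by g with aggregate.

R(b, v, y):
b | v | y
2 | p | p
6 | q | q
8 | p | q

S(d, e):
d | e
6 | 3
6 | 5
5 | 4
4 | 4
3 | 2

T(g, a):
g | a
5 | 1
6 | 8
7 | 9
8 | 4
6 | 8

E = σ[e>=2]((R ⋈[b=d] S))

σ filters on e, owned by the right side.
E' = (R ⋈[b=d] σ[e>=2](S))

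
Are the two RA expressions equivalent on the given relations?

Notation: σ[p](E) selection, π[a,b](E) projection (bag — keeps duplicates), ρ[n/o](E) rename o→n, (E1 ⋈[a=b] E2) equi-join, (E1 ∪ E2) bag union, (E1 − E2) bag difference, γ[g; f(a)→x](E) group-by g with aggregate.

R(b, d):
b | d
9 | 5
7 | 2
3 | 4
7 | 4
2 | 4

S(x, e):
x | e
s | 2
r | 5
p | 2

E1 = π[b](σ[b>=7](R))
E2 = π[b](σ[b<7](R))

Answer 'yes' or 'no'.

E1 row counts bottom-up:
  R → 5
  σ[b>=7](R) → 3
  π[b](σ[b>=7](R)) → 3
E2 row counts bottom-up:
  R → 5
  σ[b<7](R) → 2
  π[b](σ[b<7](R)) → 2

E1 result:
b
7
7
9
E2 result:
b
2
3
Witness: (7,) appears 2× in E1 but 0× in E2.

no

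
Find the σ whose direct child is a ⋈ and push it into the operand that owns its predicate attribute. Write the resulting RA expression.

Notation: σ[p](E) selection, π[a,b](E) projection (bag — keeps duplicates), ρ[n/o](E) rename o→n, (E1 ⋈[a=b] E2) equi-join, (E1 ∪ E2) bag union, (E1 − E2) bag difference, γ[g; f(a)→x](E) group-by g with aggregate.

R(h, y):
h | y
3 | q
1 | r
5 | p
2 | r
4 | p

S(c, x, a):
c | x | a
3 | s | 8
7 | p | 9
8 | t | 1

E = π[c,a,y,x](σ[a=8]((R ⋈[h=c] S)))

σ filters on a, owned by the right side.
E' = π[c,a,y,x]((R ⋈[h=c] σ[a=8](S)))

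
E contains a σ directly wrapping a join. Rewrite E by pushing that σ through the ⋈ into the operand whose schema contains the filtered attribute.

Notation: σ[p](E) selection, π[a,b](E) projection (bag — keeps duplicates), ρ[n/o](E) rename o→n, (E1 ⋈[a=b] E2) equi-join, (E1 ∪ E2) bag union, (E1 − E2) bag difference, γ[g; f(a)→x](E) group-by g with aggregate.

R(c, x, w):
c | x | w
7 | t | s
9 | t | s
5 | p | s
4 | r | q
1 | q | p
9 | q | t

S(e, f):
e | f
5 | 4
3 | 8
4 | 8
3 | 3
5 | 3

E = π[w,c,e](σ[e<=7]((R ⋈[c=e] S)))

σ filters on e, owned by the right side.
E' = π[w,c,e]((R ⋈[c=e] σ[e<=7](S)))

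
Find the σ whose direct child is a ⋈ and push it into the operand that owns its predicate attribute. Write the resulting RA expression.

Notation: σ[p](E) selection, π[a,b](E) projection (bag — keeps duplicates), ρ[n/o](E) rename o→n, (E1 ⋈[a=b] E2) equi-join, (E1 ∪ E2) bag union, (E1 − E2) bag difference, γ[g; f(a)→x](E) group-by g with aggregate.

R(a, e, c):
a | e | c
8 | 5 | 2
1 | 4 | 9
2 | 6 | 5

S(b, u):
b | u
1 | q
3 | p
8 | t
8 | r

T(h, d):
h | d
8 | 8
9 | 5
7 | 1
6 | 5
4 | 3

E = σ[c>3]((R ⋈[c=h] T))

σ filters on c, owned by the left side.
E' = (σ[c>3](R) ⋈[c=h] T)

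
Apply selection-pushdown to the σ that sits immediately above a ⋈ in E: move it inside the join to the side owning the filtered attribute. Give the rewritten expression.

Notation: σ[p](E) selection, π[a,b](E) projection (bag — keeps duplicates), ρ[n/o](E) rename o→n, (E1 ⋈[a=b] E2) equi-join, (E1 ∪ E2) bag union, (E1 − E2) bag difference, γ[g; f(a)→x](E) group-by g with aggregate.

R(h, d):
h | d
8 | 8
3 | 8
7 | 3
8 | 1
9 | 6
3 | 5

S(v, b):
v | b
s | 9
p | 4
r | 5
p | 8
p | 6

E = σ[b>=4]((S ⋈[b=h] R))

σ filters on b, owned by the left side.
E' = (σ[b>=4](S) ⋈[b=h] R)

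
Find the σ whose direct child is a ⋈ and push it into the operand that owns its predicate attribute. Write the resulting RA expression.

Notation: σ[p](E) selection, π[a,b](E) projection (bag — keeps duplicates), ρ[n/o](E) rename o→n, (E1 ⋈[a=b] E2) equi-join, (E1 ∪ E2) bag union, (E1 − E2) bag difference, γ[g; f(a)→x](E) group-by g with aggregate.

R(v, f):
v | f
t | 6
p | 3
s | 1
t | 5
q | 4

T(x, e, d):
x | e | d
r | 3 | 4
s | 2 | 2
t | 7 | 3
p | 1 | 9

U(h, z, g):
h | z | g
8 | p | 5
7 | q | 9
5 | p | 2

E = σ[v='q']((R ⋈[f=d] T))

σ filters on v, owned by the left side.
E' = (σ[v='q'](R) ⋈[f=d] T)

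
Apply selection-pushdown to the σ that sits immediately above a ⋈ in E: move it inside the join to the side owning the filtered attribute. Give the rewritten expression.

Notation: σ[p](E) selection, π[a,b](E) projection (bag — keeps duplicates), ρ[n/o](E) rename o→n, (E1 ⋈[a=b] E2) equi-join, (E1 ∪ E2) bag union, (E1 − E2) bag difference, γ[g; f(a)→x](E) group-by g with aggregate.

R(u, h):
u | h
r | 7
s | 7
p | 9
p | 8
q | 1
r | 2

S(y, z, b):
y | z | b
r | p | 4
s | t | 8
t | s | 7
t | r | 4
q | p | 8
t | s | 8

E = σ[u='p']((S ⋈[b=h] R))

σ filters on u, owned by the right side.
E' = (S ⋈[b=h] σ[u='p'](R))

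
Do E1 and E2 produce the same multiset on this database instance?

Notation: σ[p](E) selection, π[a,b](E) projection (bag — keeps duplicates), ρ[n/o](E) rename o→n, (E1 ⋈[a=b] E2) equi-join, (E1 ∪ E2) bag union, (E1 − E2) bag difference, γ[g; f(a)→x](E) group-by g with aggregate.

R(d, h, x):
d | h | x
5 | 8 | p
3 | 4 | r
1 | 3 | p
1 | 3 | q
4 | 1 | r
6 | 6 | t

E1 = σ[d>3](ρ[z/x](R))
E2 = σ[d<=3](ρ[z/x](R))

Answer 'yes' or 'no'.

E1 per-node cardinality:
  R → 6
  ρ[z/x](R) → 6
  σ[d>3](ρ[z/x](R)) → 3
E2 per-node cardinality:
  R → 6
  ρ[z/x](R) → 6
  σ[d<=3](ρ[z/x](R)) → 3

E1 result:
d | h | z
4 | 1 | r
5 | 8 | p
6 | 6 | t
E2 result:
d | h | z
1 | 3 | p
1 | 3 | q
3 | 4 | r
Witness: (1, 3, 'p') appears 0× in E1 but 1× in E2.

no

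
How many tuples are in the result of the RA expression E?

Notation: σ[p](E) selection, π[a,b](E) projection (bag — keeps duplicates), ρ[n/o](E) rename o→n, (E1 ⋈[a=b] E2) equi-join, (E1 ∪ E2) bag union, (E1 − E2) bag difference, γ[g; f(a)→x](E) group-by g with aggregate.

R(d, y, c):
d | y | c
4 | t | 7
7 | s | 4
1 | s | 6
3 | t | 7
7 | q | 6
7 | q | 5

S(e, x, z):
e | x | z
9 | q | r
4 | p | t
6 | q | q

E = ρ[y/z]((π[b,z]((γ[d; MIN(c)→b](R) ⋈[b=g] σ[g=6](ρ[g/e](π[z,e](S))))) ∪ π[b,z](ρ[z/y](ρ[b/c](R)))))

Stepwise |·|:
  R → 6
  γ[d; MIN(c)→b](R) → 4
  S → 3
  π[z,e](S) → 3
  ρ[g/e](π[z,e](S)) → 3
  σ[g=6](ρ[g/e](π[z,e](S))) → 1
  (γ[d; MIN(c)→b](R) ⋈[b=g] σ[g=6](ρ[g/e](π[z,e](S)))) → 1
  π[b,z]((γ[d; MIN(c)→b](R) ⋈[b=g] σ[g=6](ρ[g/e](π[z,e](S))))) → 1
  R → 6
  ρ[b/c](R) → 6
  ρ[z/y](ρ[b/c](R)) → 6
  π[b,z](ρ[z/y](ρ[b/c](R))) → 6
  (π[b,z]((γ[d; MIN(c)→b](R) ⋈[b=g] σ[g=6](ρ[g/e](π[z,e](S))))) ∪ π[b,z](ρ[z/y](ρ[b/c](R)))) → 7
  ρ[y/z]((π[b,z]((γ[d; MIN(c)→b](R) ⋈[b=g] σ[g=6](ρ[g/e](π[z,e](S))))) ∪ π[b,z](ρ[z/y](ρ[b/c](R))))) → 7

|E| = 7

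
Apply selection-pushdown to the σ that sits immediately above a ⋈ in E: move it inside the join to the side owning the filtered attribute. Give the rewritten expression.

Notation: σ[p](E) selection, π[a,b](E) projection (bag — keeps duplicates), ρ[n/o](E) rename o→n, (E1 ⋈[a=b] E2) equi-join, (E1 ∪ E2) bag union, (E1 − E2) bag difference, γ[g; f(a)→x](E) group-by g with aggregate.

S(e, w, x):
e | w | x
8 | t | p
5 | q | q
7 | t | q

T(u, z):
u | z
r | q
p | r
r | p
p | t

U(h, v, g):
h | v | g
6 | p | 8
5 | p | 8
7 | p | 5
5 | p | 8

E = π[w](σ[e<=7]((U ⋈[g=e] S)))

σ filters on e, owned by the right side.
E' = π[w]((U ⋈[g=e] σ[e<=7](S)))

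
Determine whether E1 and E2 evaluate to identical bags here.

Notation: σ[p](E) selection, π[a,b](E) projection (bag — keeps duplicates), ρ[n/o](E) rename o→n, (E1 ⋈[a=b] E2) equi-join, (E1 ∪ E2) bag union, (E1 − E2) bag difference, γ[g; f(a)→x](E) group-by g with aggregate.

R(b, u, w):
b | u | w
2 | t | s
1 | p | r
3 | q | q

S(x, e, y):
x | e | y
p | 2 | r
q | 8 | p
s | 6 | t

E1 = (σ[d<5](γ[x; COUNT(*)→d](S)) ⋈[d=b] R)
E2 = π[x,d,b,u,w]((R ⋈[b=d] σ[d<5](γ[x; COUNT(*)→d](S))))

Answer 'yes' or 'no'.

E1 stepwise |·|:
  S → 3
  γ[x; COUNT(*)→d](S) → 3
  σ[d<5](γ[x; COUNT(*)→d](S)) → 3
  R → 3
  (σ[d<5](γ[x; COUNT(*)→d](S)) ⋈[d=b] R) → 3
E2 stepwise |·|:
  R → 3
  S → 3
  γ[x; COUNT(*)→d](S) → 3
  σ[d<5](γ[x; COUNT(*)→d](S)) → 3
  (R ⋈[b=d] σ[d<5](γ[x; COUNT(*)→d](S))) → 3
  π[x,d,b,u,w]((R ⋈[b=d] σ[d<5](γ[x; COUNT(*)→d](S)))) → 3

E1 and E2 produce the same multiset:
x | d | b | u | w
p | 1 | 1 | p | r
q | 1 | 1 | p | r
s | 1 | 1 | p | r

yes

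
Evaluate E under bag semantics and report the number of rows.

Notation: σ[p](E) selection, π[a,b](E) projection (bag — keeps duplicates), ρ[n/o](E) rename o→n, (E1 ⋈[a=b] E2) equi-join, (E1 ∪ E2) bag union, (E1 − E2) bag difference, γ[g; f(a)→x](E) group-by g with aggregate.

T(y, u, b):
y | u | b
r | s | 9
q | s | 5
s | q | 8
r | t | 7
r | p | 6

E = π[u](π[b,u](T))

Per-node cardinality:
  T → 5
  π[b,u](T) → 5
  π[u](π[b,u](T)) → 5

|E| = 5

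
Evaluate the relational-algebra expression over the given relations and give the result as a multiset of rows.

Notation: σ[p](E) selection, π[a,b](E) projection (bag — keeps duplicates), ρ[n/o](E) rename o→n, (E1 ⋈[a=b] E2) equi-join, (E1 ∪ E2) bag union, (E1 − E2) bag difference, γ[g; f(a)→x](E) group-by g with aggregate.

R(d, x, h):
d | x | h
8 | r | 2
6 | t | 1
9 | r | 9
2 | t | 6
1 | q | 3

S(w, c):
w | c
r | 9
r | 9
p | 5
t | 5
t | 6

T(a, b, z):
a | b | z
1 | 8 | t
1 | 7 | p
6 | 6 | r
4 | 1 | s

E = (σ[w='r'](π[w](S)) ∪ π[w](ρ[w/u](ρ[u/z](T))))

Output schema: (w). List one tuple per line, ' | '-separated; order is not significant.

Stepwise |·|:
  S → 5
  π[w](S) → 5
  σ[w='r'](π[w](S)) → 2
  T → 4
  ρ[u/z](T) → 4
  ρ[w/u](ρ[u/z](T)) → 4
  π[w](ρ[w/u](ρ[u/z](T))) → 4
  (σ[w='r'](π[w](S)) ∪ π[w](ρ[w/u](ρ[u/z](T)))) → 6

== RESULT ==
w
p
r
r
r
s
t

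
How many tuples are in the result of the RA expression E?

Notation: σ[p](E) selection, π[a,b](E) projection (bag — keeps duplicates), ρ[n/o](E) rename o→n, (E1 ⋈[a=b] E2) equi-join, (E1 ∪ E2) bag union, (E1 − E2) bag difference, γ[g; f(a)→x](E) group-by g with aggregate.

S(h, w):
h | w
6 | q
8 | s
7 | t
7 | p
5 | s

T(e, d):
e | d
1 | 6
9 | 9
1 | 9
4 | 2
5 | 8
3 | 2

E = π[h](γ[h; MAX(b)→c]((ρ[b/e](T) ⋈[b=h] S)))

Stepwise |·|:
  T → 6
  ρ[b/e](T) → 6
  S → 5
  (ρ[b/e](T) ⋈[b=h] S) → 1
  γ[h; MAX(b)→c]((ρ[b/e](T) ⋈[b=h] S)) → 1
  π[h](γ[h; MAX(b)→c]((ρ[b/e](T) ⋈[b=h] S))) → 1

|E| = 1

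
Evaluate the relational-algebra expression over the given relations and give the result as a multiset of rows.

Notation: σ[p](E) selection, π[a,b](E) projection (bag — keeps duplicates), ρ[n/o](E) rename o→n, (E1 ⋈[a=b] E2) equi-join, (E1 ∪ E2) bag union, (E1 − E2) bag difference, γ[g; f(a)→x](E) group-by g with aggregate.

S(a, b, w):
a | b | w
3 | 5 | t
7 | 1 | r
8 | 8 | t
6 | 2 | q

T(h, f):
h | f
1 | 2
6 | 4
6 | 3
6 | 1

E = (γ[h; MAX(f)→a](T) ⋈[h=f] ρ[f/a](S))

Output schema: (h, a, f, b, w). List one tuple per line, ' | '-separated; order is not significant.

Stepwise |·|:
  T → 4
  γ[h; MAX(f)→a](T) → 2
  S → 4
  ρ[f/a](S) → 4
  (γ[h; MAX(f)→a](T) ⋈[h=f] ρ[f/a](S)) → 1

== RESULT ==
h | a | f | b | w
6 | 4 | 6 | 2 | q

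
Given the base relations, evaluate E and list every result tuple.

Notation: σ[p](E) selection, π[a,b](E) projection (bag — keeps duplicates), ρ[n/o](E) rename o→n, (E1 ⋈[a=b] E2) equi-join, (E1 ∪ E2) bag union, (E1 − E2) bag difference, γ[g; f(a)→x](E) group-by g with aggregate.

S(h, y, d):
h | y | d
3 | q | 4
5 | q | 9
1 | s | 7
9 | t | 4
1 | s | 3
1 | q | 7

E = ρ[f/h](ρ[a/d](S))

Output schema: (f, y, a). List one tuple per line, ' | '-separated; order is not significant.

Subexpression sizes:
  S → 6
  ρ[a/d](S) → 6
  ρ[f/h](ρ[a/d](S)) → 6

== RESULT ==
f | y | a
1 | q | 7
1 | s | 3
1 | s | 7
3 | q | 4
5 | q | 9
9 | t | 4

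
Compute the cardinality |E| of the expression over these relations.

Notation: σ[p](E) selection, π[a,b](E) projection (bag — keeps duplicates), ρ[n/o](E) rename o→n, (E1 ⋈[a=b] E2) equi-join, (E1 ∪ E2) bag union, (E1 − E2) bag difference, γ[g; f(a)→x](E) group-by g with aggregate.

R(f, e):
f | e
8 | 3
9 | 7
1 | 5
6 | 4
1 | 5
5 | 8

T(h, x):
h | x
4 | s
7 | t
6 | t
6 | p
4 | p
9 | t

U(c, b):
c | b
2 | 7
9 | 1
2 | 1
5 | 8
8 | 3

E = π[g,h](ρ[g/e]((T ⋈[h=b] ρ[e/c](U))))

Subexpression sizes:
  T → 6
  U → 5
  ρ[e/c](U) → 5
  (T ⋈[h=b] ρ[e/c](U)) → 1
  ρ[g/e]((T ⋈[h=b] ρ[e/c](U))) → 1
  π[g,h](ρ[g/e]((T ⋈[h=b] ρ[e/c](U)))) → 1

|E| = 1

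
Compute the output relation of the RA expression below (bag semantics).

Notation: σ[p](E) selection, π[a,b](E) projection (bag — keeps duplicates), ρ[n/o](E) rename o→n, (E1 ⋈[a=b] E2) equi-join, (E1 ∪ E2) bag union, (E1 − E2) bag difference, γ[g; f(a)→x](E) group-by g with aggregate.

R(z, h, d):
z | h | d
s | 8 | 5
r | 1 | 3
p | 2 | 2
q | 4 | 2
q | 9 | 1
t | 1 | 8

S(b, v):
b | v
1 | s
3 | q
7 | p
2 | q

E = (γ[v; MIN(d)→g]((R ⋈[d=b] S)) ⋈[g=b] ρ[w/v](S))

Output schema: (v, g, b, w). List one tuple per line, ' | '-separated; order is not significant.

Stepwise |·|:
  R → 6
  S → 4
  (R ⋈[d=b] S) → 4
  γ[v; MIN(d)→g]((R ⋈[d=b] S)) → 2
  S → 4
  ρ[w/v](S) → 4
  (γ[v; MIN(d)→g]((R ⋈[d=b] S)) ⋈[g=b] ρ[w/v](S)) → 2

== RESULT ==
v | g | b | w
q | 2 | 2 | q
s | 1 | 1 | s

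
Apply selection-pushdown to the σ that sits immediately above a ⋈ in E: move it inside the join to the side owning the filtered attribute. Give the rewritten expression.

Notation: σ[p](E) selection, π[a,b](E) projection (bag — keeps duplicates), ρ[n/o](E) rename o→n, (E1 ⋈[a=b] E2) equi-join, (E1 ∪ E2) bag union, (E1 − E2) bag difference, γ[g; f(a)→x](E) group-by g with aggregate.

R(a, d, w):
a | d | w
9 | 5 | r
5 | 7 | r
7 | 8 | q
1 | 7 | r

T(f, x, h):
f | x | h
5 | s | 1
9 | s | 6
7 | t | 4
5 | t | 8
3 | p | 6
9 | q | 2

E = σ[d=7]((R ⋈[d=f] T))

σ filters on d, owned by the left side.
E' = (σ[d=7](R) ⋈[d=f] T)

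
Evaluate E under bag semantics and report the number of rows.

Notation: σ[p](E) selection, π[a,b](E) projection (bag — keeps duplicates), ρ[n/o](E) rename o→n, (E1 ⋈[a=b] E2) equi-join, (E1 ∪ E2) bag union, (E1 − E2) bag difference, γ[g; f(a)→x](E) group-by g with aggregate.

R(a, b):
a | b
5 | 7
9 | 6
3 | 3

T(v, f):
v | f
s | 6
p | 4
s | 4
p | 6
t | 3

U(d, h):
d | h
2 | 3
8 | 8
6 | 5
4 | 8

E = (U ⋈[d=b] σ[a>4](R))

Stepwise |·|:
  U → 4
  R → 3
  σ[a>4](R) → 2
  (U ⋈[d=b] σ[a>4](R)) → 1

|E| = 1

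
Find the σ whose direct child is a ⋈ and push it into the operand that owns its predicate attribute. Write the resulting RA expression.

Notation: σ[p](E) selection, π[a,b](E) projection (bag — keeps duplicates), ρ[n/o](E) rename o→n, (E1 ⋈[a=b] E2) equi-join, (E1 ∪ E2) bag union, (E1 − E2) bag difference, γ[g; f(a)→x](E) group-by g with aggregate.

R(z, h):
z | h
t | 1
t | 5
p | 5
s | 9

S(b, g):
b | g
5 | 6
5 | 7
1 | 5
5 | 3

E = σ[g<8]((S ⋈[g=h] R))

σ filters on g, owned by the left side.
E' = (σ[g<8](S) ⋈[g=h] R)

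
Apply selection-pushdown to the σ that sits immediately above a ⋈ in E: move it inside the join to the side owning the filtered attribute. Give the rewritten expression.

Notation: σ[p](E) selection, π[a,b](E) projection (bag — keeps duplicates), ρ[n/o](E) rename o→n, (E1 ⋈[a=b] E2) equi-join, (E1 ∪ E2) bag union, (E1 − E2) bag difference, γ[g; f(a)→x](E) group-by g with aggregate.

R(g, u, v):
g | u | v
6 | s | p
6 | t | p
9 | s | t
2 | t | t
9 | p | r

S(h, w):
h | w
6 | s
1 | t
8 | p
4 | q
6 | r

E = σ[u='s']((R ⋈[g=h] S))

σ filters on u, owned by the left side.
E' = (σ[u='s'](R) ⋈[g=h] S)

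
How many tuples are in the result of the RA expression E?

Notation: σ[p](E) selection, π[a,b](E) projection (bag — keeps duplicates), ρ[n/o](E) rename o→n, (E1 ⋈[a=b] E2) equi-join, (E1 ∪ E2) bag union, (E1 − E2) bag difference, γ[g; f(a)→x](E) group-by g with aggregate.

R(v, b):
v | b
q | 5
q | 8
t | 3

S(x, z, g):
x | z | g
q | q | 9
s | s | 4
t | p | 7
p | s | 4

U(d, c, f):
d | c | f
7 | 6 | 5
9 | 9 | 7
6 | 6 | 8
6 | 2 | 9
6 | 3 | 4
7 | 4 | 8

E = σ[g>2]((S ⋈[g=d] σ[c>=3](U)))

Stepwise |·|:
  S → 4
  U → 6
  σ[c>=3](U) → 5
  (S ⋈[g=d] σ[c>=3](U)) → 3
  σ[g>2]((S ⋈[g=d] σ[c>=3](U))) → 3

|E| = 3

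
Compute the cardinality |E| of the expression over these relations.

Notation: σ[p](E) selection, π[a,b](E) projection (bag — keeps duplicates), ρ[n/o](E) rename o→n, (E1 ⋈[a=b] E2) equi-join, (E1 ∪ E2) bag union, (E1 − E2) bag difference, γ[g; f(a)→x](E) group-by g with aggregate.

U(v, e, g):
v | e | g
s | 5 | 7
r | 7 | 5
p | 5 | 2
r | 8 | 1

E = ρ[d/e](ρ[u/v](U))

Stepwise |·|:
  U → 4
  ρ[u/v](U) → 4
  ρ[d/e](ρ[u/v](U)) → 4

|E| = 4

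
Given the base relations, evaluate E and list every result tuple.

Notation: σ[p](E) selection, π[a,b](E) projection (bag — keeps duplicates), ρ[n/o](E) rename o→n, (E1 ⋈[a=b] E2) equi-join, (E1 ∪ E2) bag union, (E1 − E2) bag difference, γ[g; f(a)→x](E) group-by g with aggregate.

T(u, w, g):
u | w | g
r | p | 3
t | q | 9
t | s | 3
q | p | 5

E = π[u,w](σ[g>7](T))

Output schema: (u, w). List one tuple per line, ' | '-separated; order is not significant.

Stepwise |·|:
  T → 4
  σ[g>7](T) → 1
  π[u,w](σ[g>7](T)) → 1

== RESULT ==
u | w
t | q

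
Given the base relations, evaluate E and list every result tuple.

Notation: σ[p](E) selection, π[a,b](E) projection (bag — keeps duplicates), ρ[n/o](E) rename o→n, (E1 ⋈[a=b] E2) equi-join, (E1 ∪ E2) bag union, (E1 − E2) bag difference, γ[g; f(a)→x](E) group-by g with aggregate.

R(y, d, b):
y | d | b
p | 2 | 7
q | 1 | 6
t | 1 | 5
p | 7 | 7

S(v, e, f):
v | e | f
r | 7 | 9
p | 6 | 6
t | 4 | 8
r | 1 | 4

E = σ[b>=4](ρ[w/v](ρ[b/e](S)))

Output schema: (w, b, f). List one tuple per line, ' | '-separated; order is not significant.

Subexpression sizes:
  S → 4
  ρ[b/e](S) → 4
  ρ[w/v](ρ[b/e](S)) → 4
  σ[b>=4](ρ[w/v](ρ[b/e](S))) → 3

== RESULT ==
w | b | f
p | 6 | 6
r | 7 | 9
t | 4 | 8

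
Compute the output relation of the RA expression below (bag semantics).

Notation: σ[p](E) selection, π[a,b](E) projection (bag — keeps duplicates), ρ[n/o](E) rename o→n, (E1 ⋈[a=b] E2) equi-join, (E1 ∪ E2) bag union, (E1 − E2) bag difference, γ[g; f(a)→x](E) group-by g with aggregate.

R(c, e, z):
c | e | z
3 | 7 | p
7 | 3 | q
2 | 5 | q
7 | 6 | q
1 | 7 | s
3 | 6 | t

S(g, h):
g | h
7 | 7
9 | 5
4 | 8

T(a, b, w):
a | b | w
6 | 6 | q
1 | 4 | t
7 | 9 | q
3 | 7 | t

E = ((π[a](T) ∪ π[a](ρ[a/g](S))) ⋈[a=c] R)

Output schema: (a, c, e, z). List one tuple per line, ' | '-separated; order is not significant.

Subexpression sizes:
  T → 4
  π[a](T) → 4
  S → 3
  ρ[a/g](S) → 3
  π[a](ρ[a/g](S)) → 3
  (π[a](T) ∪ π[a](ρ[a/g](S))) → 7
  R → 6
  ((π[a](T) ∪ π[a](ρ[a/g](S))) ⋈[a=c] R) → 7

== RESULT ==
a | c | e | z
1 | 1 | 7 | s
3 | 3 | 6 | t
3 | 3 | 7 | p
7 | 7 | 3 | q
7 | 7 | 3 | q
7 | 7 | 6 | q
7 | 7 | 6 | q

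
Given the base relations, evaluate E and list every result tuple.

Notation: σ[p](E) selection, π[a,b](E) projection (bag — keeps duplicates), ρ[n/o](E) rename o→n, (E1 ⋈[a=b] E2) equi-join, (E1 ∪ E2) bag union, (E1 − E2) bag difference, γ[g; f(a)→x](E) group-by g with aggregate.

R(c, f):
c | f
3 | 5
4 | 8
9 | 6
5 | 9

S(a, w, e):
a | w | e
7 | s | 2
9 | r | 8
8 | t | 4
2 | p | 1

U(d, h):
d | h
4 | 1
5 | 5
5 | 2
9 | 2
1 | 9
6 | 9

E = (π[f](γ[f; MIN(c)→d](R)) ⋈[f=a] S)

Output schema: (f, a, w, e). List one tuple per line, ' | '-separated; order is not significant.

Subexpression sizes:
  R → 4
  γ[f; MIN(c)→d](R) → 4
  π[f](γ[f; MIN(c)→d](R)) → 4
  S → 4
  (π[f](γ[f; MIN(c)→d](R)) ⋈[f=a] S) → 2

== RESULT ==
f | a | w | e
8 | 8 | t | 4
9 | 9 | r | 8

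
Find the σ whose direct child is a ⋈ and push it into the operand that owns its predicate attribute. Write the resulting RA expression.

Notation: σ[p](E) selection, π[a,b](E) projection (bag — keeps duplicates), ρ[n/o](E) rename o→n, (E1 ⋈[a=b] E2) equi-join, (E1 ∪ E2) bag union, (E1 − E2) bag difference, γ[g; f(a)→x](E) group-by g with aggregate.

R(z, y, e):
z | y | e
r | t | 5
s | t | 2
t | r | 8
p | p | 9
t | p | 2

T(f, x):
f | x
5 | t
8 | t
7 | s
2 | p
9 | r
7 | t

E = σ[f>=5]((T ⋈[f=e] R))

σ filters on f, owned by the left side.
E' = (σ[f>=5](T) ⋈[f=e] R)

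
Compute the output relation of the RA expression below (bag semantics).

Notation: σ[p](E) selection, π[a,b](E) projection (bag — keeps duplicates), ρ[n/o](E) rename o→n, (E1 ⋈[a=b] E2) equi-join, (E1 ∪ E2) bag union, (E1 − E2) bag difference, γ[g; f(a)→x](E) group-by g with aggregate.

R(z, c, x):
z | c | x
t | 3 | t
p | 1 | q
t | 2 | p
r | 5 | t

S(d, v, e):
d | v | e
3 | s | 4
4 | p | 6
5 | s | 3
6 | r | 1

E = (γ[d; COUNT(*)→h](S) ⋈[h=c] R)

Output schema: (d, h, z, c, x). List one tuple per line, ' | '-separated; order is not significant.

Row counts bottom-up:
  S → 4
  γ[d; COUNT(*)→h](S) → 4
  R → 4
  (γ[d; COUNT(*)→h](S) ⋈[h=c] R) → 4

== RESULT ==
d | h | z | c | x
3 | 1 | p | 1 | q
4 | 1 | p | 1 | q
5 | 1 | p | 1 | q
6 | 1 | p | 1 | q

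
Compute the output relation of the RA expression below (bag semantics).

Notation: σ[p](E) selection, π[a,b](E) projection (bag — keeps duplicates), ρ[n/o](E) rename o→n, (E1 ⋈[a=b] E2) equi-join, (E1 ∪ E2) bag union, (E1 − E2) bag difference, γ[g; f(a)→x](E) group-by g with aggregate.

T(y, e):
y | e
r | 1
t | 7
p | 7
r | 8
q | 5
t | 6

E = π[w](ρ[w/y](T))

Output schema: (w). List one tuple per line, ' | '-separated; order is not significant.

Subexpression sizes:
  T → 6
  ρ[w/y](T) → 6
  π[w](ρ[w/y](T)) → 6

== RESULT ==
w
p
q
r
r
t
t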